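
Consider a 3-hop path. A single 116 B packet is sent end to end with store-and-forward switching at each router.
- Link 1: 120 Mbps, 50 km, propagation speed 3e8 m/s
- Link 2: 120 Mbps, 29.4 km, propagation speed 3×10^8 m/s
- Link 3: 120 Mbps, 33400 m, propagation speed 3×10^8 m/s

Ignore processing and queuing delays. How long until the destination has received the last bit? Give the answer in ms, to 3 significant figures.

L = 116 × 8 = 928 bits.
Transmission delay per hop = L/R = 928/120000000 = 0.00773333 ms; 3 hops → 0.0232 ms.
Propagation delays (d/s per hop): 0.166667, 0.098, 0.111333 ms; sum = 0.376 ms.
End-to-end = 0.399 ms.

0.399 ms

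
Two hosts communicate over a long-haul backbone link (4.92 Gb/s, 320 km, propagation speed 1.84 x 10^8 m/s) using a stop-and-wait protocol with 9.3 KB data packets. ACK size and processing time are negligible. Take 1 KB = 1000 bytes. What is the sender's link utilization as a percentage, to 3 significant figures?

0.433 %

t_tx = L/R = 74400/4920000000 = 1.5122e-05 s.
t_prop = 320000/184000000 = 0.00173913 s; RTT = 0.00347826 s.
Cycle = t_tx + RTT = 0.00349338 s.
Utilization = t_tx / cycle = 1.5122e-05/0.00349338 = 0.433 %.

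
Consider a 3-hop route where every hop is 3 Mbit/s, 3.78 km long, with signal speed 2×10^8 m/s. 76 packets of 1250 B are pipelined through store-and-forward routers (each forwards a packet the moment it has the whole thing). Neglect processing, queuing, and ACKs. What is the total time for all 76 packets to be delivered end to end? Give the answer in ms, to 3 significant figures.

260 ms

Per-hop transmission t_tx = L/R = 10000/3000000 = 3.33333 ms.
Per-hop propagation t_prop = 3780/200000000 = 0.0189 ms.
Pipeline fill: first packet needs 3·t_tx to clear all hops; remaining 75 packets each add one t_tx.
Total = (3+76-1)·t_tx + 3·t_prop = 78·3.33333 + 3·0.0189 = 260 ms.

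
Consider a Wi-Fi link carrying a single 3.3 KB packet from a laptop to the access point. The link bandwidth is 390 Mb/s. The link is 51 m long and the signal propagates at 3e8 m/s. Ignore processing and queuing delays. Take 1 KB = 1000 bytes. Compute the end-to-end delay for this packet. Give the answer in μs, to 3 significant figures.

L = 26400 bits.
Transmission delay = L/R = 26400 / 390000000 = 67.6923 μs.
Propagation delay = d/s = 51 m / 300000000 m/s = 0.17 μs.
Total = 67.9 μs.

67.9 μs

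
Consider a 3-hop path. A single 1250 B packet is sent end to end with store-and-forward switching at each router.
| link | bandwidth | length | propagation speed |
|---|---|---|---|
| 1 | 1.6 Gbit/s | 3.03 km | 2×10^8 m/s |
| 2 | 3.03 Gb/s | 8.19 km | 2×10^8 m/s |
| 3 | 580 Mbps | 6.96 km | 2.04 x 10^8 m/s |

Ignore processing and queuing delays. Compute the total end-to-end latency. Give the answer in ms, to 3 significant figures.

L = 1250 × 8 = 10000 bits.
Transmission delays (L/R per hop): 0.00625, 0.00330033, 0.0172414 ms; sum = 0.0267917 ms.
Propagation delays (d/s per hop): 0.01515, 0.04095, 0.0341176 ms; sum = 0.0902176 ms.
End-to-end = 0.117 ms.

0.117 ms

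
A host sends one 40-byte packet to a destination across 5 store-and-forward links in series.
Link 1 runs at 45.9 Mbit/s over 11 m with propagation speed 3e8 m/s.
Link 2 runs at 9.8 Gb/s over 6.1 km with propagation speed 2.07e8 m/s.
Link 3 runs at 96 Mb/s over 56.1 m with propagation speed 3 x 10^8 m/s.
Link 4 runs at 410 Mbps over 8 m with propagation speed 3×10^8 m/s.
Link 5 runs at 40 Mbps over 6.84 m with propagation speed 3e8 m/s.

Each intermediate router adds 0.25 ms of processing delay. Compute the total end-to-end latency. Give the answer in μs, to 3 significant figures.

1050 μs

L = 40 × 8 = 320 bits.
Transmission delays (L/R per hop): 6.97168, 0.0326531, 3.33333, 0.780488, 8 μs; sum = 19.1182 μs.
Propagation delays (d/s per hop): 0.0366667, 29.4686, 0.187, 0.0266667, 0.0228 μs; sum = 29.7417 μs.
Processing at 4 router(s): 4 × 0.25 ms = 1000 μs.
End-to-end = 1050 μs.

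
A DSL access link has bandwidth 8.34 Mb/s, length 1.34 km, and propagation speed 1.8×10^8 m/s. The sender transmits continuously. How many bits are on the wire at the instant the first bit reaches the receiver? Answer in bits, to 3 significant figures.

Propagation delay = 1340 / 180000000 = 7.44444e-06 s.
BDP = R × t_prop = 8340000 × 7.44444e-06 = 62.0867 bits.

62.1 bits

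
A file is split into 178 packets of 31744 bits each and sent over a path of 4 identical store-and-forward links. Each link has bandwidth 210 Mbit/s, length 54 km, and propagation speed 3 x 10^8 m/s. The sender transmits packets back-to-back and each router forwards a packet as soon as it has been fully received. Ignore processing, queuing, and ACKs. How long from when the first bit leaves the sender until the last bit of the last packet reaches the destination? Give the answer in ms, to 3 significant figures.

Per-hop transmission t_tx = L/R = 31744/210000000 = 0.151162 ms.
Per-hop propagation t_prop = 54000/300000000 = 0.18 ms.
Pipeline fill: first packet needs 4·t_tx to clear all hops; remaining 177 packets each add one t_tx.
Total = (4+178-1)·t_tx + 4·t_prop = 181·0.151162 + 4·0.18 = 28.1 ms.

28.1 ms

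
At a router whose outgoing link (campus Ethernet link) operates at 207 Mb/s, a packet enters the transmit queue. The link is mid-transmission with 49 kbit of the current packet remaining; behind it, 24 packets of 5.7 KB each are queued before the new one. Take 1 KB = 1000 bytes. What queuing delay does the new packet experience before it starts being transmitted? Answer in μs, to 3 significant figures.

5520 μs

Each queued packet: L/R = 45600/207000000 = 220.29 μs.
24 queued → 5286.96 μs.
Plus remaining 49000 bits of current packet: 236.715 μs.
Queuing delay = 5520 μs.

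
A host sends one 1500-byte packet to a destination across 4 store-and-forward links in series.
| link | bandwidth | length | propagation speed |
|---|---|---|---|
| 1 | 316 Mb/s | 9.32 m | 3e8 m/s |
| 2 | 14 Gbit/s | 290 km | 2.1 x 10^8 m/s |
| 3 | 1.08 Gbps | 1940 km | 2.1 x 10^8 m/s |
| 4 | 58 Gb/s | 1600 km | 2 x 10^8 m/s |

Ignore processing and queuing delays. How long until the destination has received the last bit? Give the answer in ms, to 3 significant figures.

L = 1500 × 8 = 12000 bits.
Transmission delays (L/R per hop): 0.0379747, 0.000857143, 0.0111111, 0.000206897 ms; sum = 0.0501498 ms.
Propagation delays (d/s per hop): 3.10667e-05, 1.38095, 9.2381, 8 ms; sum = 18.6191 ms.
End-to-end = 18.7 ms.

18.7 ms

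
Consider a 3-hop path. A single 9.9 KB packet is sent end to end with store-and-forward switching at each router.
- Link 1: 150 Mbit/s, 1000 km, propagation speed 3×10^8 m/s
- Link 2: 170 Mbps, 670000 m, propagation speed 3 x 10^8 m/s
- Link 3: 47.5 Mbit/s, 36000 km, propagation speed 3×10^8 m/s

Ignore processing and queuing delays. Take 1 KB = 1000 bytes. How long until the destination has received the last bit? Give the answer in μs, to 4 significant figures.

128200 μs

L = 79200 bits.
Transmission delays (L/R per hop): 528, 465.882, 1667.37 μs; sum = 2661.25 μs.
Propagation delays (d/s per hop): 3333.33, 2233.33, 120000 μs; sum = 125567 μs.
End-to-end = 128200 μs.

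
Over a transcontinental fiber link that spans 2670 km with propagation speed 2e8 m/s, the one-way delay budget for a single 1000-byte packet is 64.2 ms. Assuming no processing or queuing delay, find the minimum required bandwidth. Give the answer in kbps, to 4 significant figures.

L = 8000 bits.
Propagation delay = 2670000 / 200000000 = 13.35 ms.
Transmission budget = 64.2 − 13.35 = 50.85 ms.
R ≥ L / t_tx = 8000 bits / 0.05085 s = 157.3 kbps.

157.3 kbps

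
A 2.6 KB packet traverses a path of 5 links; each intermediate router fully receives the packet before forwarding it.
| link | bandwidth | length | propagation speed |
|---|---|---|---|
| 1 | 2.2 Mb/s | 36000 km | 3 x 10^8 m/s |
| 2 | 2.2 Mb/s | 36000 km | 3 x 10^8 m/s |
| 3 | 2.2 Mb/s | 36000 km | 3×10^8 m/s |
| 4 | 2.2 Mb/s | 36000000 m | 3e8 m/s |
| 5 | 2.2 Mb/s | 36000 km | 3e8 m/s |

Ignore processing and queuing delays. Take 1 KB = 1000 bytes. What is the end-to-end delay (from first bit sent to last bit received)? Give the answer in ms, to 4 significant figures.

647.3 ms

L = 20800 bits.
Transmission delay per hop = L/R = 20800/2200000 = 9.45455 ms; 5 hops → 47.2727 ms.
Propagation delays (d/s per hop): 120, 120, 120, 120, 120 ms; sum = 600 ms.
End-to-end = 647.3 ms.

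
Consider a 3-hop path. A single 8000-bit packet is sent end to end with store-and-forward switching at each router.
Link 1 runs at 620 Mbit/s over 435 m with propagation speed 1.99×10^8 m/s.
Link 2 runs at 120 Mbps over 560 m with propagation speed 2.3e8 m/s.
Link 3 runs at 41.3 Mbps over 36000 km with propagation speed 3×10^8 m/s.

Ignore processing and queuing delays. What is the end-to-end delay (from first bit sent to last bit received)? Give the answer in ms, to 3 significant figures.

120 ms

Transmission delays (L/R per hop): 0.0129032, 0.0666667, 0.193705 ms; sum = 0.273274 ms.
Propagation delays (d/s per hop): 0.00218593, 0.00243478, 120 ms; sum = 120.005 ms.
End-to-end = 120 ms.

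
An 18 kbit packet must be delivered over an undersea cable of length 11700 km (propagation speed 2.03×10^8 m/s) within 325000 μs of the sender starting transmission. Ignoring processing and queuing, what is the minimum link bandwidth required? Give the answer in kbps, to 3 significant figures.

Propagation delay = 11700000 / 2.03e+08 = 57635.5 μs.
Transmission budget = 325000 − 57635.5 = 267365 μs.
R ≥ L / t_tx = 18000 bits / 0.267365 s = 67.3 kbps.

67.3 kbps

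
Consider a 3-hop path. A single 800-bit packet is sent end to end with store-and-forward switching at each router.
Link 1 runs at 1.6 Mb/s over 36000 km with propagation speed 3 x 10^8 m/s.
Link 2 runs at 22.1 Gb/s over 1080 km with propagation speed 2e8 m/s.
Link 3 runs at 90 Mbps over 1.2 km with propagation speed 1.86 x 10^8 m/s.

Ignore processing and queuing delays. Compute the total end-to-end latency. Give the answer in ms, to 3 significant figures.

Transmission delays (L/R per hop): 0.5, 3.61991e-05, 0.00888889 ms; sum = 0.508925 ms.
Propagation delays (d/s per hop): 120, 5.4, 0.00645161 ms; sum = 125.406 ms.
End-to-end = 126 ms.

126 ms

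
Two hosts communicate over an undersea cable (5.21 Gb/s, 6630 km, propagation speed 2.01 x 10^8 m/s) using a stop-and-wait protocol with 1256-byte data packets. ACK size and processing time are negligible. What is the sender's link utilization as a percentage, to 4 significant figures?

t_tx = L/R = 10048/5210000000 = 1.9286e-06 s.
t_prop = 6630000/2.01e+08 = 0.0329851 s; RTT = 0.0659701 s.
Cycle = t_tx + RTT = 0.0659721 s.
Utilization = t_tx / cycle = 1.9286e-06/0.0659721 = 0.002923 %.

0.002923 %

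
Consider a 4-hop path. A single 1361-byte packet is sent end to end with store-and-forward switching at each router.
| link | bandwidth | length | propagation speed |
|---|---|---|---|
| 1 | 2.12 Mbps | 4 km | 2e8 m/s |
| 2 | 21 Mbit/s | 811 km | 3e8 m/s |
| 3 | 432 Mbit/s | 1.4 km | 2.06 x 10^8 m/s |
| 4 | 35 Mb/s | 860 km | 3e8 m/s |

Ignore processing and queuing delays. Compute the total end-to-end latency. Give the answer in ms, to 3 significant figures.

11.6 ms

L = 1361 × 8 = 10888 bits.
Transmission delays (L/R per hop): 5.13585, 0.518476, 0.0252037, 0.311086 ms; sum = 5.99061 ms.
Propagation delays (d/s per hop): 0.02, 2.70333, 0.00679612, 2.86667 ms; sum = 5.5968 ms.
End-to-end = 11.6 ms.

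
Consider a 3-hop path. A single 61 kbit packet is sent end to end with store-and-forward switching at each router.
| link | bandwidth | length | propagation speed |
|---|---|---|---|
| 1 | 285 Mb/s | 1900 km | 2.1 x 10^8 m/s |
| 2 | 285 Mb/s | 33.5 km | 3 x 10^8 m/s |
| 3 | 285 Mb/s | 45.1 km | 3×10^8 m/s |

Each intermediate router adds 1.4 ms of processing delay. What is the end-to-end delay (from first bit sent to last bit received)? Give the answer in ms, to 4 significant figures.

12.75 ms

L = 61000 bits.
Transmission delay per hop = L/R = 61000/285000000 = 0.214035 ms; 3 hops → 0.642105 ms.
Propagation delays (d/s per hop): 9.04762, 0.111667, 0.150333 ms; sum = 9.30962 ms.
Processing at 2 router(s): 2 × 1.4 ms = 2.8 ms.
End-to-end = 12.75 ms.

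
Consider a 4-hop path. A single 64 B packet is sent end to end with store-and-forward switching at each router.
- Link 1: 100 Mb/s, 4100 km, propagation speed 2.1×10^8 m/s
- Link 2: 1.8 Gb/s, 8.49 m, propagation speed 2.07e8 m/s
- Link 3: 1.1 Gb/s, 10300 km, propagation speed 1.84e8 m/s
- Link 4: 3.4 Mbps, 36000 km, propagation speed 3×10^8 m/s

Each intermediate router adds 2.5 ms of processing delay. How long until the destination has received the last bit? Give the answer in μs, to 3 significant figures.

203000 μs

L = 64 × 8 = 512 bits.
Transmission delays (L/R per hop): 5.12, 0.284444, 0.465455, 150.588 μs; sum = 156.458 μs.
Propagation delays (d/s per hop): 19523.8, 0.0410145, 55978.3, 120000 μs; sum = 195502 μs.
Processing at 3 router(s): 3 × 2.5 ms = 7500 μs.
End-to-end = 203000 μs.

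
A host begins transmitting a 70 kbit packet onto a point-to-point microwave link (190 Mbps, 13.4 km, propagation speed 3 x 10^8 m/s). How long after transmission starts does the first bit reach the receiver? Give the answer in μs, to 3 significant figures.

44.7 μs

First bit experiences only propagation delay: d/s = 13400/300000000 = 44.7 μs.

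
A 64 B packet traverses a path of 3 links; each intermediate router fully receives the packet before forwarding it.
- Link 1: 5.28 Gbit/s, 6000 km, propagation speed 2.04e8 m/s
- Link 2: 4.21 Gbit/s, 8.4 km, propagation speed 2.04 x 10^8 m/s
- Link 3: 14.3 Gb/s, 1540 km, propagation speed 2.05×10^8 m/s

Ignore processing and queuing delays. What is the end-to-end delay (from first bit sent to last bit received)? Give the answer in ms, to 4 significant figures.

L = 64 × 8 = 512 bits.
Transmission delays (L/R per hop): 9.69697e-05, 0.000121615, 3.58042e-05 ms; sum = 0.000254389 ms.
Propagation delays (d/s per hop): 29.4118, 0.0411765, 7.5122 ms; sum = 36.9651 ms.
End-to-end = 36.97 ms.

36.97 ms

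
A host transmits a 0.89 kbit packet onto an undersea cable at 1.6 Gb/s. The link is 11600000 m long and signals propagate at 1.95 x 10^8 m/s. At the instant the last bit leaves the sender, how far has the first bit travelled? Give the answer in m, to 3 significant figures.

t_tx = L/R = 890/1600000000 = 5.5625e-07 s.
Distance = s × t_tx = 195000000 × 5.5625e-07 = 108 m.

108 m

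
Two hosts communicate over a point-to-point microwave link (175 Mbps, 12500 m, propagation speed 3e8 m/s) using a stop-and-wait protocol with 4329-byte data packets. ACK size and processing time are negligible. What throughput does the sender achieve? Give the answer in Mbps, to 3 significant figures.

123 Mbps

t_tx = L/R = 34632/175000000 = 0.000197897 s.
t_prop = 12500/300000000 = 4.16667e-05 s; RTT = 8.33333e-05 s.
Cycle = t_tx + RTT = 0.00028123 s.
Throughput = L / cycle = 34632 / 0.00028123 = 123 Mbps.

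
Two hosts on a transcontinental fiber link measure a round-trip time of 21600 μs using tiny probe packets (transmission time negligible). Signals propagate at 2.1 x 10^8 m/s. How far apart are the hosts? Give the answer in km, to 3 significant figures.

2270 km

One-way propagation = RTT/2 = 10800 μs.
d = s × t = 210000000 × 0.0108 = 2270 km.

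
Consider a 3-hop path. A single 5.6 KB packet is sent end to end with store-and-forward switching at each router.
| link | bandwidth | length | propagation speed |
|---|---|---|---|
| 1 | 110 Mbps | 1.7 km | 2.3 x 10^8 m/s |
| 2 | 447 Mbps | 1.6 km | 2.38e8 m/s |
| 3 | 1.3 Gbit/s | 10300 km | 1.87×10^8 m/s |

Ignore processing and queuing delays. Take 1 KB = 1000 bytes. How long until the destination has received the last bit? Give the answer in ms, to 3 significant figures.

55.6 ms

L = 44800 bits.
Transmission delays (L/R per hop): 0.407273, 0.100224, 0.0344615 ms; sum = 0.541958 ms.
Propagation delays (d/s per hop): 0.0073913, 0.00672269, 55.0802 ms; sum = 55.0943 ms.
End-to-end = 55.6 ms.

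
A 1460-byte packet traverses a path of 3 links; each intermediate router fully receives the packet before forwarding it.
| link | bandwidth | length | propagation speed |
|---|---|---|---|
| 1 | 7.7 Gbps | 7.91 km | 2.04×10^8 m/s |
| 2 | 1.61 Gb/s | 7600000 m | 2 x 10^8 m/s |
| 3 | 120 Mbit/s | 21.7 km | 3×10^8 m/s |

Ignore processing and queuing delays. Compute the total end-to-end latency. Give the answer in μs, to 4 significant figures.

38220 μs

L = 1460 × 8 = 11680 bits.
Transmission delays (L/R per hop): 1.51688, 7.25466, 97.3333 μs; sum = 106.105 μs.
Propagation delays (d/s per hop): 38.7745, 38000, 72.3333 μs; sum = 38111.1 μs.
End-to-end = 38220 μs.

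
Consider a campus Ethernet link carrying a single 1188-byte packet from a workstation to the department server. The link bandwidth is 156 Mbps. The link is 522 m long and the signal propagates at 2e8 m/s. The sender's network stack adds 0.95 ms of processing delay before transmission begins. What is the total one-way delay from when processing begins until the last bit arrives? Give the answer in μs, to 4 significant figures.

L = 1188 × 8 = 9504 bits.
Transmission delay = L/R = 9504 / 156000000 = 60.9231 μs.
Propagation delay = d/s = 522 m / 200000000 m/s = 2.61 μs.
Plus processing delay 0.95 ms = 950 μs.
Total = 1014 μs.

1014 μs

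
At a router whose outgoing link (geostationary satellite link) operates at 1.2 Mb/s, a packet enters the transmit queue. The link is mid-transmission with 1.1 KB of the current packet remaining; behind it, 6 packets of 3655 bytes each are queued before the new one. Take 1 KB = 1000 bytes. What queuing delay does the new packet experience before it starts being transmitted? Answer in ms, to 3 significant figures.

154 ms

Each queued packet: L/R = 29240/1200000 = 24.3667 ms.
6 queued → 146.2 ms.
Plus remaining 8800 bits of current packet: 7.33333 ms.
Queuing delay = 154 ms.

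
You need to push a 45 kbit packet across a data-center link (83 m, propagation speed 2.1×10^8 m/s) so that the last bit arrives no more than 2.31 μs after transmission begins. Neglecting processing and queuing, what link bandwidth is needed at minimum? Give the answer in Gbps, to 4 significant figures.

23.50 Gbps

Propagation delay = 83 / 210000000 = 0.395238 μs.
Transmission budget = 2.31 − 0.395238 = 1.91476 μs.
R ≥ L / t_tx = 45000 bits / 1.91476e-06 s = 23.50 Gbps.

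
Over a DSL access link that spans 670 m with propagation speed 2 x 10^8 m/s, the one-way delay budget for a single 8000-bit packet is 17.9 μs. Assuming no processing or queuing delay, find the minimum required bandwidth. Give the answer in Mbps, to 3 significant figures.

Propagation delay = 670 / 200000000 = 3.35 μs.
Transmission budget = 17.9 − 3.35 = 14.55 μs.
R ≥ L / t_tx = 8000 bits / 1.455e-05 s = 550 Mbps.

550 Mbps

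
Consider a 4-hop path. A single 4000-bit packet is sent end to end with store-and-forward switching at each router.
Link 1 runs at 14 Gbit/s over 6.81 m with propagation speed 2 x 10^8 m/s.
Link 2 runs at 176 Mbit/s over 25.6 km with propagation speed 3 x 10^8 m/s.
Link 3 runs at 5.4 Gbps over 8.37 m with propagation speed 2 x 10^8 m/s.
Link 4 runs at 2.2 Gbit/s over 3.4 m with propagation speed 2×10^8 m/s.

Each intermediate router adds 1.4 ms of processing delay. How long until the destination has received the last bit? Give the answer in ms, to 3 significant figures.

4.31 ms

Transmission delays (L/R per hop): 0.000285714, 0.0227273, 0.000740741, 0.00181818 ms; sum = 0.0255719 ms.
Propagation delays (d/s per hop): 3.405e-05, 0.0853333, 4.185e-05, 1.7e-05 ms; sum = 0.0854262 ms.
Processing at 3 router(s): 3 × 1.4 ms = 4.2 ms.
End-to-end = 4.31 ms.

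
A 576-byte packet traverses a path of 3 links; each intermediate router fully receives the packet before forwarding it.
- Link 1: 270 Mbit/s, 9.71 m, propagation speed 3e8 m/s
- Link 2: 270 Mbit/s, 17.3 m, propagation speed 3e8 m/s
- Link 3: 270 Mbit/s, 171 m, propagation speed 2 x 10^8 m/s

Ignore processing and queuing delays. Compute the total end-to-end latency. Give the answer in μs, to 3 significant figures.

52.1 μs

L = 576 × 8 = 4608 bits.
Transmission delay per hop = L/R = 4608/270000000 = 17.0667 μs; 3 hops → 51.2 μs.
Propagation delays (d/s per hop): 0.0323667, 0.0576667, 0.855 μs; sum = 0.945033 μs.
End-to-end = 52.1 μs.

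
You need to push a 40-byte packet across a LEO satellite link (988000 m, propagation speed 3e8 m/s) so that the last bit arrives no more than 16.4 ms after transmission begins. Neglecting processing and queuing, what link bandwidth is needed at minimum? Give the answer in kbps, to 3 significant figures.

L = 320 bits.
Propagation delay = 988000 / 300000000 = 3.29333 ms.
Transmission budget = 16.4 − 3.29333 = 13.1067 ms.
R ≥ L / t_tx = 320 bits / 0.0131067 s = 24.4 kbps.

24.4 kbps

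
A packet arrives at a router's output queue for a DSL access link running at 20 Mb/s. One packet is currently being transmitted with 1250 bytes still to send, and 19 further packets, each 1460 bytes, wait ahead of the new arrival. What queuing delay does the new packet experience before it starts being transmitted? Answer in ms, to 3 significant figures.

11.6 ms

Each queued packet: L/R = 11680/20000000 = 0.584 ms.
19 queued → 11.096 ms.
Plus remaining 10000 bits of current packet: 0.5 ms.
Queuing delay = 11.6 ms.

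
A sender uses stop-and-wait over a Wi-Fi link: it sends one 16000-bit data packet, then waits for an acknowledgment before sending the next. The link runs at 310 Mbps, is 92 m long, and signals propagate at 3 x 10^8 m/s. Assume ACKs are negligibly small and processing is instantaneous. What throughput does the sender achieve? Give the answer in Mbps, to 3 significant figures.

306 Mbps

t_tx = L/R = 16000/310000000 = 5.16129e-05 s.
t_prop = 92/300000000 = 3.06667e-07 s; RTT = 6.13333e-07 s.
Cycle = t_tx + RTT = 5.22262e-05 s.
Throughput = L / cycle = 16000 / 5.22262e-05 = 306 Mbps.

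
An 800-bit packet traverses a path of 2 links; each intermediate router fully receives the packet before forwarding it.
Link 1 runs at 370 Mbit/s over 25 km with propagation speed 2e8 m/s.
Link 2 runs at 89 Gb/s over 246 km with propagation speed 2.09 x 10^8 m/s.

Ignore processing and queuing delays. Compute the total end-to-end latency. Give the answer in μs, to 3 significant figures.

Transmission delays (L/R per hop): 2.16216, 0.00898876 μs; sum = 2.17115 μs.
Propagation delays (d/s per hop): 125, 1177.03 μs; sum = 1302.03 μs.
End-to-end = 1300 μs.

1300 μs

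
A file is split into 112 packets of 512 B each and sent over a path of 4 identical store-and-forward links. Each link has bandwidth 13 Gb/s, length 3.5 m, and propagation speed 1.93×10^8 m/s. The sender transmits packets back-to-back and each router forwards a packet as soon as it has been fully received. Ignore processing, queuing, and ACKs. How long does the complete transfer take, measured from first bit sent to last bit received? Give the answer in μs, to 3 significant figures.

Per-hop transmission t_tx = L/R = 4096/13000000000 = 0.315077 μs.
Per-hop propagation t_prop = 3.5/193000000 = 0.0181347 μs.
Pipeline fill: first packet needs 4·t_tx to clear all hops; remaining 111 packets each add one t_tx.
Total = (4+112-1)·t_tx + 4·t_prop = 115·0.315077 + 4·0.0181347 = 36.3 μs.

36.3 μs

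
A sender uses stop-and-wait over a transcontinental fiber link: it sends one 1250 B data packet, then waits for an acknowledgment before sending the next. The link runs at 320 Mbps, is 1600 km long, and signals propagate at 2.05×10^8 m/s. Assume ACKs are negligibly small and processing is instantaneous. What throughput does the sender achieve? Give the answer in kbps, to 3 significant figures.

t_tx = L/R = 10000/320000000 = 3.125e-05 s.
t_prop = 1600000/2.05e+08 = 0.00780488 s; RTT = 0.0156098 s.
Cycle = t_tx + RTT = 0.015641 s.
Throughput = L / cycle = 10000 / 0.015641 = 639 kbps.

639 kbps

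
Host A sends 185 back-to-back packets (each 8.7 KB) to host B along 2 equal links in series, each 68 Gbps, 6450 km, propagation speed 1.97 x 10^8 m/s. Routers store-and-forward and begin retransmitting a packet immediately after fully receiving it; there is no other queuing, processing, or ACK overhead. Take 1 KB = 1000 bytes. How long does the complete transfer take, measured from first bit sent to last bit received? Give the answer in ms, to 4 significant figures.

Per-hop transmission t_tx = L/R = 69600/68000000000 = 0.00102353 ms.
Per-hop propagation t_prop = 6450000/197000000 = 32.7411 ms.
Pipeline fill: first packet needs 2·t_tx to clear all hops; remaining 184 packets each add one t_tx.
Total = (2+185-1)·t_tx + 2·t_prop = 186·0.00102353 + 2·32.7411 = 65.67 ms.

65.67 ms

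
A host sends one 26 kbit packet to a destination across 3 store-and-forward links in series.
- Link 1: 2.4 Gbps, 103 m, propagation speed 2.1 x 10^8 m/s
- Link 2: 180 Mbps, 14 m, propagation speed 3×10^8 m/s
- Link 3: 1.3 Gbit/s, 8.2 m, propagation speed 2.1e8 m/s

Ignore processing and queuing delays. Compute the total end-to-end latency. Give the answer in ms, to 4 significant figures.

L = 26000 bits.
Transmission delays (L/R per hop): 0.0108333, 0.144444, 0.02 ms; sum = 0.175278 ms.
Propagation delays (d/s per hop): 0.000490476, 4.66667e-05, 3.90476e-05 ms; sum = 0.00057619 ms.
End-to-end = 0.1759 ms.

0.1759 ms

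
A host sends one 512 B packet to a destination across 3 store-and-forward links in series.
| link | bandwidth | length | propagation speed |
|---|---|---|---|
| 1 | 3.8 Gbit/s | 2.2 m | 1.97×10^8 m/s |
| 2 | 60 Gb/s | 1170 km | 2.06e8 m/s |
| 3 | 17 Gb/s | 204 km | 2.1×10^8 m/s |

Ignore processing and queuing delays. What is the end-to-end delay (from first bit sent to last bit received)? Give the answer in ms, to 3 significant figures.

L = 512 × 8 = 4096 bits.
Transmission delays (L/R per hop): 0.00107789, 6.82667e-05, 0.000240941 ms; sum = 0.0013871 ms.
Propagation delays (d/s per hop): 1.11675e-05, 5.67961, 0.971429 ms; sum = 6.65105 ms.
End-to-end = 6.65 ms.

6.65 ms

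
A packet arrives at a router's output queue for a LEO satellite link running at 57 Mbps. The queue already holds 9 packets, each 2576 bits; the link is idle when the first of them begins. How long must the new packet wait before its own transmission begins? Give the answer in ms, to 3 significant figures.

Each queued packet: L/R = 2576/57000000 = 0.045193 ms.
9 queued → 0.406737 ms.
Queuing delay = 0.407 ms.

0.407 ms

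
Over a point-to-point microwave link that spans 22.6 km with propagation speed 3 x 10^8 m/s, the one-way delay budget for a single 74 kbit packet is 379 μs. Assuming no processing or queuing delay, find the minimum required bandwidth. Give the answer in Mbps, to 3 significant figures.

244 Mbps

Propagation delay = 22600 / 300000000 = 75.3333 μs.
Transmission budget = 379 − 75.3333 = 303.667 μs.
R ≥ L / t_tx = 74000 bits / 0.000303667 s = 244 Mbps.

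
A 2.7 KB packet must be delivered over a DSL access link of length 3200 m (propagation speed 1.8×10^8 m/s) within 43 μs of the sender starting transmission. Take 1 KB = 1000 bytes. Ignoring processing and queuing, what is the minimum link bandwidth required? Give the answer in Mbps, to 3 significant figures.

856 Mbps

L = 21600 bits.
Propagation delay = 3200 / 180000000 = 17.7778 μs.
Transmission budget = 43 − 17.7778 = 25.2222 μs.
R ≥ L / t_tx = 21600 bits / 2.52222e-05 s = 856 Mbps.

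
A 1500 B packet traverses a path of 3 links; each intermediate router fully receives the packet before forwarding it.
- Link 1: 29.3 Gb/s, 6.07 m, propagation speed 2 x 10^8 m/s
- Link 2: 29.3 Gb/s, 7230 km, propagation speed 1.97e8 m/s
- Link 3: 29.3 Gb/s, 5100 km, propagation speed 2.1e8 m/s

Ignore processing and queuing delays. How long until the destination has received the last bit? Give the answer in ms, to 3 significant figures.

61.0 ms

L = 1500 × 8 = 12000 bits.
Transmission delay per hop = L/R = 12000/29300000000 = 0.000409556 ms; 3 hops → 0.00122867 ms.
Propagation delays (d/s per hop): 3.035e-05, 36.7005, 24.2857 ms; sum = 60.9863 ms.
End-to-end = 61.0 ms.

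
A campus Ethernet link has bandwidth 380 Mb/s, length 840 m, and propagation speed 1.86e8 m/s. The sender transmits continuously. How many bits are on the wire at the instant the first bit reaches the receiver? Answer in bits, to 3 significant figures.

1720 bits

Propagation delay = 840 / 186000000 = 4.51613e-06 s.
BDP = R × t_prop = 380000000 × 4.51613e-06 = 1716.13 bits.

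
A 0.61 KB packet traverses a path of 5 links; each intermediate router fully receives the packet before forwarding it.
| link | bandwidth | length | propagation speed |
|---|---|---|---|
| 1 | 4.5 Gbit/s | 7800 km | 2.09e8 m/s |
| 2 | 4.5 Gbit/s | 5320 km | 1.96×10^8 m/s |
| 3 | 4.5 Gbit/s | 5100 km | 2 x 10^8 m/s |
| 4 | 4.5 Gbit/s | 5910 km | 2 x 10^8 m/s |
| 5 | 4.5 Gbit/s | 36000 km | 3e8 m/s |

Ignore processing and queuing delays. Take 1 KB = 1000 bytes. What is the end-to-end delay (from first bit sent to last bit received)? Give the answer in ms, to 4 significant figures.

L = 4880 bits.
Transmission delay per hop = L/R = 4880/4500000000 = 0.00108444 ms; 5 hops → 0.00542222 ms.
Propagation delays (d/s per hop): 37.3206, 27.1429, 25.5, 29.55, 120 ms; sum = 239.513 ms.
End-to-end = 239.5 ms.

239.5 ms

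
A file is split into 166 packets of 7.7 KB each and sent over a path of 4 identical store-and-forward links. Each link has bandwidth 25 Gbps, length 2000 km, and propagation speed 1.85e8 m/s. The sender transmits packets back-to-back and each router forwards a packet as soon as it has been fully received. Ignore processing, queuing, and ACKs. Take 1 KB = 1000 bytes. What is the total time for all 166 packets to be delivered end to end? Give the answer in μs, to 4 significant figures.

Per-hop transmission t_tx = L/R = 61600/25000000000 = 2.464 μs.
Per-hop propagation t_prop = 2000000/185000000 = 10810.8 μs.
Pipeline fill: first packet needs 4·t_tx to clear all hops; remaining 165 packets each add one t_tx.
Total = (4+166-1)·t_tx + 4·t_prop = 169·2.464 + 4·10810.8 = 43660 μs.

43660 μs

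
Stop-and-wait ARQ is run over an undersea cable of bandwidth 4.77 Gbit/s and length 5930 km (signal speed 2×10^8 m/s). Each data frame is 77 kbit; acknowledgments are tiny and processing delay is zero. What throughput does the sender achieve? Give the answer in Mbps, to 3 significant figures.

1.30 Mbps

t_tx = L/R = 77000/4770000000 = 1.61426e-05 s.
t_prop = 5930000/200000000 = 0.02965 s; RTT = 0.0593 s.
Cycle = t_tx + RTT = 0.0593161 s.
Throughput = L / cycle = 77000 / 0.0593161 = 1.30 Mbps.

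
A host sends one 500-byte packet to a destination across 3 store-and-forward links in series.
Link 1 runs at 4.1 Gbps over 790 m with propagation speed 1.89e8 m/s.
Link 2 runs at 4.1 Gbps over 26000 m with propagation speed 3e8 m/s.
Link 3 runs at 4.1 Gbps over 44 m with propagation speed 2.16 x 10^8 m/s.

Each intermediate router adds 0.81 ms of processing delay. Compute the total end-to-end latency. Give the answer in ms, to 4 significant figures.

1.714 ms

L = 500 × 8 = 4000 bits.
Transmission delay per hop = L/R = 4000/4.1e+09 = 0.00097561 ms; 3 hops → 0.00292683 ms.
Propagation delays (d/s per hop): 0.00417989, 0.0866667, 0.000203704 ms; sum = 0.0910503 ms.
Processing at 2 router(s): 2 × 0.81 ms = 1.62 ms.
End-to-end = 1.714 ms.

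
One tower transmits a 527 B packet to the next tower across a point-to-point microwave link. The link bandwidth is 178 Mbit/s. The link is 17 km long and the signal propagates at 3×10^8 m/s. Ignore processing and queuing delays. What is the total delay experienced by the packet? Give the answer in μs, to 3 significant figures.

80.4 μs

L = 527 × 8 = 4216 bits.
Transmission delay = L/R = 4216 / 178000000 = 23.6854 μs.
Propagation delay = d/s = 17000 m / 300000000 m/s = 56.6667 μs.
Total = 80.4 μs.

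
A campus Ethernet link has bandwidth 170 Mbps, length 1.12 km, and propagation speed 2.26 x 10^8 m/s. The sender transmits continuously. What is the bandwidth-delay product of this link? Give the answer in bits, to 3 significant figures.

Propagation delay = 1120 / 2.26e+08 = 4.95575e-06 s.
BDP = R × t_prop = 170000000 × 4.95575e-06 = 842.478 bits.

842 bits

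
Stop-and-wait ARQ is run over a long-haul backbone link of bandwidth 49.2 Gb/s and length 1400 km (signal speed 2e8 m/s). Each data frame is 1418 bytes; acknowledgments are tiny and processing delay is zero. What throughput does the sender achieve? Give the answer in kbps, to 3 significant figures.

810 kbps

t_tx = L/R = 11344/49200000000 = 2.30569e-07 s.
t_prop = 1400000/200000000 = 0.007 s; RTT = 0.014 s.
Cycle = t_tx + RTT = 0.0140002 s.
Throughput = L / cycle = 11344 / 0.0140002 = 810 kbps.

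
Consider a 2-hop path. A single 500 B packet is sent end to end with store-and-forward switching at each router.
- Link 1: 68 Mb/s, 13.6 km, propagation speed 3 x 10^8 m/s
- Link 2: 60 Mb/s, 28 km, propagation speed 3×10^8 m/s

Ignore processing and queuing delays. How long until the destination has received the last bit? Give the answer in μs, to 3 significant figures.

264 μs

L = 500 × 8 = 4000 bits.
Transmission delays (L/R per hop): 58.8235, 66.6667 μs; sum = 125.49 μs.
Propagation delays (d/s per hop): 45.3333, 93.3333 μs; sum = 138.667 μs.
End-to-end = 264 μs.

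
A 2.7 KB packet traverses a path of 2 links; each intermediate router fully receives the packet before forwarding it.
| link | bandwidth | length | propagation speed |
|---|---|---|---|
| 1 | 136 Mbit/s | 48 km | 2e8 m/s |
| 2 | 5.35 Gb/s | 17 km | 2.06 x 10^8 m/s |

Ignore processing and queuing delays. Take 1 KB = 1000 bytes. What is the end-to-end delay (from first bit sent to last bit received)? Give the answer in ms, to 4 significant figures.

0.4854 ms

L = 21600 bits.
Transmission delays (L/R per hop): 0.158824, 0.00403738 ms; sum = 0.162861 ms.
Propagation delays (d/s per hop): 0.24, 0.0825243 ms; sum = 0.322524 ms.
End-to-end = 0.4854 ms.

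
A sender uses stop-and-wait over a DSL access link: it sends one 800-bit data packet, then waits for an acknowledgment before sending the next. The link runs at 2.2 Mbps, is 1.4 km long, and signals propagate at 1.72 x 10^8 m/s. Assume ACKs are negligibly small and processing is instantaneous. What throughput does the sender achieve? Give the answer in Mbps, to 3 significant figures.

2.11 Mbps

t_tx = L/R = 800/2200000 = 0.000363636 s.
t_prop = 1400/172000000 = 8.13953e-06 s; RTT = 1.62791e-05 s.
Cycle = t_tx + RTT = 0.000379915 s.
Throughput = L / cycle = 800 / 0.000379915 = 2.11 Mbps.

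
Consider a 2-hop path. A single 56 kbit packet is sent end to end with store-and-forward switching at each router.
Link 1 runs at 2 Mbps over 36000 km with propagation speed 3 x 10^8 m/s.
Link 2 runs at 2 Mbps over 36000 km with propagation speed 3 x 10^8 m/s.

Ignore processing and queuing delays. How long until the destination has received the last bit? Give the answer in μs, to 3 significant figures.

296000 μs

L = 56000 bits.
Transmission delay per hop = L/R = 56000/2000000 = 28000 μs; 2 hops → 56000 μs.
Propagation delays (d/s per hop): 120000, 120000 μs; sum = 240000 μs.
End-to-end = 296000 μs.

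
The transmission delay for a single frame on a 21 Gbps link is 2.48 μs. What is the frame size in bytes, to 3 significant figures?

L = R × t_tx = 21000000000 b/s × 2.48e-06 s = 52080 bits.
In bytes: 52080 / 8 = 6510 bytes.

6510 bytes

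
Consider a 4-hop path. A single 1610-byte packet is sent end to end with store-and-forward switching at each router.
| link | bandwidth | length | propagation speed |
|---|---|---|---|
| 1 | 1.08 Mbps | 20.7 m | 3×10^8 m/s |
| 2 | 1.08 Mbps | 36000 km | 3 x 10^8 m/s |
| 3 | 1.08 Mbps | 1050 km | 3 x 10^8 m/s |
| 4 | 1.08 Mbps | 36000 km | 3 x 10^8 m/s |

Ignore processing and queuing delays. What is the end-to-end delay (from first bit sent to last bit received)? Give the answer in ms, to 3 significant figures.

291 ms

L = 1610 × 8 = 12880 bits.
Transmission delay per hop = L/R = 12880/1080000 = 11.9259 ms; 4 hops → 47.7037 ms.
Propagation delays (d/s per hop): 6.9e-05, 120, 3.5, 120 ms; sum = 243.5 ms.
End-to-end = 291 ms.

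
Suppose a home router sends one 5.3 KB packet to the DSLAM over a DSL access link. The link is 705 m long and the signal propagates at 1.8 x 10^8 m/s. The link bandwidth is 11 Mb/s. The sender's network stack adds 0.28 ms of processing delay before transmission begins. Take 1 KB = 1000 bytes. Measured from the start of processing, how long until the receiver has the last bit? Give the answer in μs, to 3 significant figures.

4140 μs

L = 42400 bits.
Transmission delay = L/R = 42400 / 11000000 = 3854.55 μs.
Propagation delay = d/s = 705 m / 180000000 m/s = 3.91667 μs.
Plus processing delay 0.28 ms = 280 μs.
Total = 4140 μs.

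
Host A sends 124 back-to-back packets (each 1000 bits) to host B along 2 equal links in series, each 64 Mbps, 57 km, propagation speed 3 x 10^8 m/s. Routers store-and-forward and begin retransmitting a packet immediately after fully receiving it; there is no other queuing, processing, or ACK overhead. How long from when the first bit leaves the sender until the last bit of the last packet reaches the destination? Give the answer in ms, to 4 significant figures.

Per-hop transmission t_tx = L/R = 1000/64000000 = 0.015625 ms.
Per-hop propagation t_prop = 57000/300000000 = 0.19 ms.
Pipeline fill: first packet needs 2·t_tx to clear all hops; remaining 123 packets each add one t_tx.
Total = (2+124-1)·t_tx + 2·t_prop = 125·0.015625 + 2·0.19 = 2.333 ms.

2.333 ms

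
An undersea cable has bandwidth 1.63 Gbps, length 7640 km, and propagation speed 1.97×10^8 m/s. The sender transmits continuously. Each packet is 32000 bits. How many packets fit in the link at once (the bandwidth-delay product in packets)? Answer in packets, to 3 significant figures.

Propagation delay = 7640000 / 197000000 = 0.0387817 s.
BDP = R × t_prop = 1630000000 × 0.0387817 = 63214200 bits.
In packets of 32000 bits: 1980 packets.

1980 packets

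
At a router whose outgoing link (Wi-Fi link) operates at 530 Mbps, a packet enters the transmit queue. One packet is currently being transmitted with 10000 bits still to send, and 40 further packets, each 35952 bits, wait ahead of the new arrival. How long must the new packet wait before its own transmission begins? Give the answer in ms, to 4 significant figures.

Each queued packet: L/R = 35952/530000000 = 0.067834 ms.
40 queued → 2.71336 ms.
Plus remaining 10000 bits of current packet: 0.0188679 ms.
Queuing delay = 2.732 ms.

2.732 ms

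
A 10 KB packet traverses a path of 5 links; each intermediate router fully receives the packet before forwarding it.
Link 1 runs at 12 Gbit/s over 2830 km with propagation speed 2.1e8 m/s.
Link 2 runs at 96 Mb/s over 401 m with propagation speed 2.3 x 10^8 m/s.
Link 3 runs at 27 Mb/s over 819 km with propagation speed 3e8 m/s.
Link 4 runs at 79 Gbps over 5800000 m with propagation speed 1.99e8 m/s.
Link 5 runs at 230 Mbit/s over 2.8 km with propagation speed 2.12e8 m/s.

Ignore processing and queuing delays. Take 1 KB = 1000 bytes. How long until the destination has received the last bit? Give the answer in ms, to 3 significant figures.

L = 80000 bits.
Transmission delays (L/R per hop): 0.00666667, 0.833333, 2.96296, 0.00101266, 0.347826 ms; sum = 4.1518 ms.
Propagation delays (d/s per hop): 13.4762, 0.00174348, 2.73, 29.1457, 0.0132075 ms; sum = 45.3669 ms.
End-to-end = 49.5 ms.

49.5 ms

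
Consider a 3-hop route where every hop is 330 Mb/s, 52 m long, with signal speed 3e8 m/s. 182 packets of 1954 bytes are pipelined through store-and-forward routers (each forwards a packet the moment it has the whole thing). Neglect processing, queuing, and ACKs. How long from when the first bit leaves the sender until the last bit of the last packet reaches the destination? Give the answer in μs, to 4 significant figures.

Per-hop transmission t_tx = L/R = 15632/330000000 = 47.3697 μs.
Per-hop propagation t_prop = 52/300000000 = 0.173333 μs.
Pipeline fill: first packet needs 3·t_tx to clear all hops; remaining 181 packets each add one t_tx.
Total = (3+182-1)·t_tx + 3·t_prop = 184·47.3697 + 3·0.173333 = 8717 μs.

8717 μs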